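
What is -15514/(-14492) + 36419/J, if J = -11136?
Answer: -88755061/40345728 ≈ -2.1999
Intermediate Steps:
-15514/(-14492) + 36419/J = -15514/(-14492) + 36419/(-11136) = -15514*(-1/14492) + 36419*(-1/11136) = 7757/7246 - 36419/11136 = -88755061/40345728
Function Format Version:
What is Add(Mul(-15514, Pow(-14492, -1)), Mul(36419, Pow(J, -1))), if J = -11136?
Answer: Rational(-88755061, 40345728) ≈ -2.1999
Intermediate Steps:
Add(Mul(-15514, Pow(-14492, -1)), Mul(36419, Pow(J, -1))) = Add(Mul(-15514, Pow(-14492, -1)), Mul(36419, Pow(-11136, -1))) = Add(Mul(-15514, Rational(-1, 14492)), Mul(36419, Rational(-1, 11136))) = Add(Rational(7757, 7246), Rational(-36419, 11136)) = Rational(-88755061, 40345728)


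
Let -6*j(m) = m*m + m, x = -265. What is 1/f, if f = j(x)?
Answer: -1/11660 ≈ -8.5763e-5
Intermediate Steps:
j(m) = -m/6 - m**2/6 (j(m) = -(m*m + m)/6 = -(m**2 + m)/6 = -(m + m**2)/6 = -m/6 - m**2/6)
f = -11660 (f = -1/6*(-265)*(1 - 265) = -1/6*(-265)*(-264) = -11660)
1/f = 1/(-11660) = -1/11660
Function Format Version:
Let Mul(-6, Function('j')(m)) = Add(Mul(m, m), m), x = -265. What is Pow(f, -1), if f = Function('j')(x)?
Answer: Rational(-1, 11660) ≈ -8.5763e-5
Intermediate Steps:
Function('j')(m) = Add(Mul(Rational(-1, 6), m), Mul(Rational(-1, 6), Pow(m, 2))) (Function('j')(m) = Mul(Rational(-1, 6), Add(Mul(m, m), m)) = Mul(Rational(-1, 6), Add(Pow(m, 2), m)) = Mul(Rational(-1, 6), Add(m, Pow(m, 2))) = Add(Mul(Rational(-1, 6), m), Mul(Rational(-1, 6), Pow(m, 2))))
f = -11660 (f = Mul(Rational(-1, 6), -265, Add(1, -265)) = Mul(Rational(-1, 6), -265, -264) = -11660)
Pow(f, -1) = Pow(-11660, -1) = Rational(-1, 11660)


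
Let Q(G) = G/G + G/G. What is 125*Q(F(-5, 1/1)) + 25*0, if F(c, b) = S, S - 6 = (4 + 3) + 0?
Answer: 250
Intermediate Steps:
S = 13 (S = 6 + ((4 + 3) + 0) = 6 + (7 + 0) = 6 + 7 = 13)
F(c, b) = 13
Q(G) = 2 (Q(G) = 1 + 1 = 2)
125*Q(F(-5, 1/1)) + 25*0 = 125*2 + 25*0 = 250 + 0 = 250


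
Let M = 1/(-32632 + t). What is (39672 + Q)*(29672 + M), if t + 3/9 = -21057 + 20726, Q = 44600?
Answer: 123638151148472/49445 ≈ 2.5005e+9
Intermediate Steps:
t = -994/3 (t = -⅓ + (-21057 + 20726) = -⅓ - 331 = -994/3 ≈ -331.33)
M = -3/98890 (M = 1/(-32632 - 994/3) = 1/(-98890/3) = -3/98890 ≈ -3.0337e-5)
(39672 + Q)*(29672 + M) = (39672 + 44600)*(29672 - 3/98890) = 84272*(2934264077/98890) = 123638151148472/49445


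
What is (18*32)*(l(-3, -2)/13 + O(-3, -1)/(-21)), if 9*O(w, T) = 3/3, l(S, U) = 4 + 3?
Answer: 83840/273 ≈ 307.11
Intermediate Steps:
l(S, U) = 7
O(w, T) = ⅑ (O(w, T) = (3/3)/9 = (3*(⅓))/9 = (⅑)*1 = ⅑)
(18*32)*(l(-3, -2)/13 + O(-3, -1)/(-21)) = (18*32)*(7/13 + (⅑)/(-21)) = 576*(7*(1/13) + (⅑)*(-1/21)) = 576*(7/13 - 1/189) = 576*(1310/2457) = 83840/273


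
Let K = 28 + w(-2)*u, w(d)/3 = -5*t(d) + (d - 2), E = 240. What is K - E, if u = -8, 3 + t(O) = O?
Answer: -716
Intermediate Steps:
t(O) = -3 + O
w(d) = 39 - 12*d (w(d) = 3*(-5*(-3 + d) + (d - 2)) = 3*((15 - 5*d) + (-2 + d)) = 3*(13 - 4*d) = 39 - 12*d)
K = -476 (K = 28 + (39 - 12*(-2))*(-8) = 28 + (39 + 24)*(-8) = 28 + 63*(-8) = 28 - 504 = -476)
K - E = -476 - 1*240 = -476 - 240 = -716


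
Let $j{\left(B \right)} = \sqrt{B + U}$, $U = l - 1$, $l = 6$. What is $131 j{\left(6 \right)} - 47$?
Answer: $-47 + 131 \sqrt{11} \approx 387.48$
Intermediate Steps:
$U = 5$ ($U = 6 - 1 = 5$)
$j{\left(B \right)} = \sqrt{5 + B}$ ($j{\left(B \right)} = \sqrt{B + 5} = \sqrt{5 + B}$)
$131 j{\left(6 \right)} - 47 = 131 \sqrt{5 + 6} - 47 = 131 \sqrt{11} - 47 = -47 + 131 \sqrt{11}$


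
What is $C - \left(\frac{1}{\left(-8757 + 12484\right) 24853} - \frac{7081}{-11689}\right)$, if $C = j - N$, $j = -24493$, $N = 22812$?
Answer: $- \frac{51218656155848295}{1082718534259} \approx -47306.0$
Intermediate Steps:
$C = -47305$ ($C = -24493 - 22812 = -47305$)
$C - \left(\frac{1}{\left(-8757 + 12484\right) 24853} - \frac{7081}{-11689}\right) = -47305 - \left(\frac{1}{\left(-8757 + 12484\right) 24853} - \frac{7081}{-11689}\right) = -47305 - \left(\frac{1}{3727} \cdot \frac{1}{24853} - - \frac{7081}{11689}\right) = -47305 - \left(\frac{1}{3727} \cdot \frac{1}{24853} + \frac{7081}{11689}\right) = -47305 - \left(\frac{1}{92627131} + \frac{7081}{11689}\right) = -47305 - \frac{655892726300}{1082718534259} = - \frac{51218656155848295}{1082718534259}$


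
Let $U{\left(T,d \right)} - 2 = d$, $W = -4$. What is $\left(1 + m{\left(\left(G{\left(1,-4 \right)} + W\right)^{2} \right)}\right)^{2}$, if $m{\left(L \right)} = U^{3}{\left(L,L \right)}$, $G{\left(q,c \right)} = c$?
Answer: $82654525009$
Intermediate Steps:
$U{\left(T,d \right)} = 2 + d$
$m{\left(L \right)} = \left(2 + L\right)^{3}$
$\left(1 + m{\left(\left(G{\left(1,-4 \right)} + W\right)^{2} \right)}\right)^{2} = \left(1 + \left(2 + \left(-4 - 4\right)^{2}\right)^{3}\right)^{2} = \left(1 + \left(2 + \left(-8\right)^{2}\right)^{3}\right)^{2} = \left(1 + \left(2 + 64\right)^{3}\right)^{2} = \left(1 + 66^{3}\right)^{2} = \left(1 + 287496\right)^{2} = 287497^{2} = 82654525009$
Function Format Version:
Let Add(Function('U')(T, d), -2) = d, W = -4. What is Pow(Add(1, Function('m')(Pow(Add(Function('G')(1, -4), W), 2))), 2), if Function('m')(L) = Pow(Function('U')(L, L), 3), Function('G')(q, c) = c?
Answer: 82654525009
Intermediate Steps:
Function('U')(T, d) = Add(2, d)
Function('m')(L) = Pow(Add(2, L), 3)
Pow(Add(1, Function('m')(Pow(Add(Function('G')(1, -4), W), 2))), 2) = Pow(Add(1, Pow(Add(2, Pow(Add(-4, -4), 2)), 3)), 2) = Pow(Add(1, Pow(Add(2, Pow(-8, 2)), 3)), 2) = Pow(Add(1, Pow(Add(2, 64), 3)), 2) = Pow(Add(1, Pow(66, 3)), 2) = Pow(Add(1, 287496), 2) = Pow(287497, 2) = 82654525009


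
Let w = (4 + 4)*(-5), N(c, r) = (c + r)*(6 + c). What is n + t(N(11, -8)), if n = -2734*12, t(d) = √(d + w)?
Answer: -32808 + √11 ≈ -32805.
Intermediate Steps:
N(c, r) = (6 + c)*(c + r)
w = -40 (w = 8*(-5) = -40)
t(d) = √(-40 + d) (t(d) = √(d - 40) = √(-40 + d))
n = -32808
n + t(N(11, -8)) = -32808 + √(-40 + (11² + 6*11 + 6*(-8) + 11*(-8))) = -32808 + √(-40 + (121 + 66 - 48 - 88)) = -32808 + √(-40 + 51) = -32808 + √11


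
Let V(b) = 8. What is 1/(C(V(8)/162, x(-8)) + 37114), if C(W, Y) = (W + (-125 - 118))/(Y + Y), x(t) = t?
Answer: 1296/48119423 ≈ 2.6933e-5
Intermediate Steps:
C(W, Y) = (-243 + W)/(2*Y) (C(W, Y) = (W - 243)/((2*Y)) = (-243 + W)*(1/(2*Y)) = (-243 + W)/(2*Y))
1/(C(V(8)/162, x(-8)) + 37114) = 1/((1/2)*(-243 + 8/162)/(-8) + 37114) = 1/((1/2)*(-1/8)*(-243 + 8*(1/162)) + 37114) = 1/((1/2)*(-1/8)*(-243 + 4/81) + 37114) = 1/((1/2)*(-1/8)*(-19679/81) + 37114) = 1/(19679/1296 + 37114) = 1/(48119423/1296) = 1296/48119423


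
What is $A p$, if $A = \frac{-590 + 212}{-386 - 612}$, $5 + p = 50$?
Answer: $\frac{8505}{499} \approx 17.044$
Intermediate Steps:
$p = 45$ ($p = -5 + 50 = 45$)
$A = \frac{189}{499}$ ($A = - \frac{378}{-386 - 612} = - \frac{378}{-998} = \left(-378\right) \left(- \frac{1}{998}\right) = \frac{189}{499} \approx 0.37876$)
$A p = \frac{189}{499} \cdot 45 = \frac{8505}{499}$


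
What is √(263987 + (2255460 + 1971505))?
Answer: 2*√1122738 ≈ 2119.2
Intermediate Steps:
√(263987 + (2255460 + 1971505)) = √(263987 + 4226965) = √4490952 = 2*√1122738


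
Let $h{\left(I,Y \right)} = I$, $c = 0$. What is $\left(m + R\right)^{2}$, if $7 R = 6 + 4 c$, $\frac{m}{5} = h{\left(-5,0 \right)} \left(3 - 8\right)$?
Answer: $\frac{776161}{49} \approx 15840.0$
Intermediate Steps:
$m = 125$ ($m = 5 \left(- 5 \left(3 - 8\right)\right) = 5 \left(\left(-5\right) \left(-5\right)\right) = 5 \cdot 25 = 125$)
$R = \frac{6}{7}$ ($R = \frac{6 + 4 \cdot 0}{7} = \frac{6 + 0}{7} = \frac{1}{7} \cdot 6 = \frac{6}{7} \approx 0.85714$)
$\left(m + R\right)^{2} = \left(125 + \frac{6}{7}\right)^{2} = \left(\frac{881}{7}\right)^{2} = \frac{776161}{49}$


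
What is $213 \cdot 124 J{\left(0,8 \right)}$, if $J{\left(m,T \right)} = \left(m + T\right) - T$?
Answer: $0$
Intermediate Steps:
$J{\left(m,T \right)} = m$ ($J{\left(m,T \right)} = \left(T + m\right) - T = m$)
$213 \cdot 124 J{\left(0,8 \right)} = 213 \cdot 124 \cdot 0 = 26412 \cdot 0 = 0$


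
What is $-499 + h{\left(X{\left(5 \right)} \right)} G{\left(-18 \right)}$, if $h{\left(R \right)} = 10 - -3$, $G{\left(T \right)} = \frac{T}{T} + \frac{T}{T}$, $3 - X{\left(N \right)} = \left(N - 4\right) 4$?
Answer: $-473$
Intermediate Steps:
$X{\left(N \right)} = 19 - 4 N$ ($X{\left(N \right)} = 3 - \left(N - 4\right) 4 = 3 - \left(-4 + N\right) 4 = 3 - \left(-16 + 4 N\right) = 19 - 4 N$)
$G{\left(T \right)} = 2$ ($G{\left(T \right)} = 1 + 1 = 2$)
$h{\left(R \right)} = 13$ ($h{\left(R \right)} = 10 + 3 = 13$)
$-499 + h{\left(X{\left(5 \right)} \right)} G{\left(-18 \right)} = -499 + 13 \cdot 2 = -499 + 26 = -473$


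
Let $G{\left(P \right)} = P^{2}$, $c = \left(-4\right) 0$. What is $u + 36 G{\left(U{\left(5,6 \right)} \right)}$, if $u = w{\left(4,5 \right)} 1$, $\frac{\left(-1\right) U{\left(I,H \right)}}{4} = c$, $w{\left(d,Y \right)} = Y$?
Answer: $5$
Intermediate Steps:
$c = 0$
$U{\left(I,H \right)} = 0$ ($U{\left(I,H \right)} = \left(-4\right) 0 = 0$)
$u = 5$ ($u = 5 \cdot 1 = 5$)
$u + 36 G{\left(U{\left(5,6 \right)} \right)} = 5 + 36 \cdot 0^{2} = 5 + 36 \cdot 0 = 5 + 0 = 5$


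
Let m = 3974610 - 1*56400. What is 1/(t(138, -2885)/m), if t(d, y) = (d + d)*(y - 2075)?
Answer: -130607/45632 ≈ -2.8622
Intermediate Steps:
m = 3918210 (m = 3974610 - 56400 = 3918210)
t(d, y) = 2*d*(-2075 + y) (t(d, y) = (2*d)*(-2075 + y) = 2*d*(-2075 + y))
1/(t(138, -2885)/m) = 1/((2*138*(-2075 - 2885))/3918210) = 1/((2*138*(-4960))*(1/3918210)) = 1/(-1368960*1/3918210) = 1/(-45632/130607) = -130607/45632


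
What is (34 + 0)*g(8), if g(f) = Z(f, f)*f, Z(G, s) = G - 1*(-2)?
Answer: 2720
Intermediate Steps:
Z(G, s) = 2 + G (Z(G, s) = G + 2 = 2 + G)
g(f) = f*(2 + f) (g(f) = (2 + f)*f = f*(2 + f))
(34 + 0)*g(8) = (34 + 0)*(8*(2 + 8)) = 34*(8*10) = 34*80 = 2720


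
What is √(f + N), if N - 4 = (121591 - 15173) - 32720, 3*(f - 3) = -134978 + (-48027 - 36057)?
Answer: √6159/3 ≈ 26.160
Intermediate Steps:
f = -219053/3 (f = 3 + (-134978 + (-48027 - 36057))/3 = 3 + (-134978 - 84084)/3 = 3 + (⅓)*(-219062) = 3 - 219062/3 = -219053/3 ≈ -73018.)
N = 73702 (N = 4 + ((121591 - 15173) - 32720) = 4 + (106418 - 32720) = 4 + 73698 = 73702)
√(f + N) = √(-219053/3 + 73702) = √(2053/3) = √6159/3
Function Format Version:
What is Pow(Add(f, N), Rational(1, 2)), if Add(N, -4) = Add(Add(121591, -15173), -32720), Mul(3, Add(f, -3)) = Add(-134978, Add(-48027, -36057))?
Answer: Mul(Rational(1, 3), Pow(6159, Rational(1, 2))) ≈ 26.160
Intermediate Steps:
f = Rational(-219053, 3) (f = Add(3, Mul(Rational(1, 3), Add(-134978, Add(-48027, -36057)))) = Add(3, Mul(Rational(1, 3), Add(-134978, -84084))) = Add(3, Mul(Rational(1, 3), -219062)) = Add(3, Rational(-219062, 3)) = Rational(-219053, 3) ≈ -73018.)
N = 73702 (N = Add(4, Add(Add(121591, -15173), -32720)) = Add(4, Add(106418, -32720)) = Add(4, 73698) = 73702)
Pow(Add(f, N), Rational(1, 2)) = Pow(Add(Rational(-219053, 3), 73702), Rational(1, 2)) = Pow(Rational(2053, 3), Rational(1, 2)) = Mul(Rational(1, 3), Pow(6159, Rational(1, 2)))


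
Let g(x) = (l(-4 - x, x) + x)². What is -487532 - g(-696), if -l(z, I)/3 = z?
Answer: -8171516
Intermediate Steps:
l(z, I) = -3*z
g(x) = (12 + 4*x)² (g(x) = (-3*(-4 - x) + x)² = ((12 + 3*x) + x)² = (12 + 4*x)²)
-487532 - g(-696) = -487532 - 16*(3 - 696)² = -487532 - 16*(-693)² = -487532 - 16*480249 = -487532 - 1*7683984 = -487532 - 7683984 = -8171516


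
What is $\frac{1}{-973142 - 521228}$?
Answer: $- \frac{1}{1494370} \approx -6.6918 \cdot 10^{-7}$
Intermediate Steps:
$\frac{1}{-973142 - 521228} = \frac{1}{-1494370} = - \frac{1}{1494370}$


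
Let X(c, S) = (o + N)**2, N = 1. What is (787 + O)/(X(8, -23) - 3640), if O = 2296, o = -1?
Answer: -3083/3640 ≈ -0.84698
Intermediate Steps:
X(c, S) = 0 (X(c, S) = (-1 + 1)**2 = 0**2 = 0)
(787 + O)/(X(8, -23) - 3640) = (787 + 2296)/(0 - 3640) = 3083/(-3640) = 3083*(-1/3640) = -3083/3640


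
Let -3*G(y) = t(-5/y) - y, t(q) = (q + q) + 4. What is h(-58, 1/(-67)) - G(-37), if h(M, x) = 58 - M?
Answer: 4801/37 ≈ 129.76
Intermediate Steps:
t(q) = 4 + 2*q (t(q) = 2*q + 4 = 4 + 2*q)
G(y) = -4/3 + y/3 + 10/(3*y) (G(y) = -((4 + 2*(-5/y)) - y)/3 = -((4 - 10/y) - y)/3 = -(4 - y - 10/y)/3 = -4/3 + y/3 + 10/(3*y))
h(-58, 1/(-67)) - G(-37) = (58 - 1*(-58)) - (10 + (-37)**2 - 4*(-37))/(3*(-37)) = (58 + 58) - (-1)*(10 + 1369 + 148)/(3*37) = 116 - (-1)*1527/(3*37) = 116 - 1*(-509/37) = 116 + 509/37 = 4801/37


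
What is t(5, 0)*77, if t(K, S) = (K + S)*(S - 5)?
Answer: -1925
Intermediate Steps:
t(K, S) = (-5 + S)*(K + S) (t(K, S) = (K + S)*(-5 + S) = (-5 + S)*(K + S))
t(5, 0)*77 = (0**2 - 5*5 - 5*0 + 5*0)*77 = (0 - 25 + 0 + 0)*77 = -25*77 = -1925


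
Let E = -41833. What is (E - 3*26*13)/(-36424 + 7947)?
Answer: 42847/28477 ≈ 1.5046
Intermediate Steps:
(E - 3*26*13)/(-36424 + 7947) = (-41833 - 3*26*13)/(-36424 + 7947) = (-41833 - 78*13)/(-28477) = (-41833 - 1014)*(-1/28477) = -42847*(-1/28477) = 42847/28477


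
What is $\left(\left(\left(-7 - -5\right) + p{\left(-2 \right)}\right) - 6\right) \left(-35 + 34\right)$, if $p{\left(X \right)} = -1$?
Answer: $9$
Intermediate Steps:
$\left(\left(\left(-7 - -5\right) + p{\left(-2 \right)}\right) - 6\right) \left(-35 + 34\right) = \left(\left(\left(-7 - -5\right) - 1\right) - 6\right) \left(-35 + 34\right) = \left(\left(\left(-7 + 5\right) - 1\right) - 6\right) \left(-1\right) = \left(\left(-2 - 1\right) - 6\right) \left(-1\right) = \left(-3 - 6\right) \left(-1\right) = \left(-9\right) \left(-1\right) = 9$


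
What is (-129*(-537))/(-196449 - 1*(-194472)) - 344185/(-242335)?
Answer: -1073787914/31939753 ≈ -33.619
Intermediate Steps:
(-129*(-537))/(-196449 - 1*(-194472)) - 344185/(-242335) = 69273/(-196449 + 194472) - 344185*(-1/242335) = 69273/(-1977) + 68837/48467 = 69273*(-1/1977) + 68837/48467 = -23091/659 + 68837/48467 = -1073787914/31939753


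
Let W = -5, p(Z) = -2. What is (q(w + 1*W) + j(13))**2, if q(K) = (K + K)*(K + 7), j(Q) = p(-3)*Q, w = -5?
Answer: 1156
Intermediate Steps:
j(Q) = -2*Q
q(K) = 2*K*(7 + K) (q(K) = (2*K)*(7 + K) = 2*K*(7 + K))
(q(w + 1*W) + j(13))**2 = (2*(-5 + 1*(-5))*(7 + (-5 + 1*(-5))) - 2*13)**2 = (2*(-5 - 5)*(7 + (-5 - 5)) - 26)**2 = (2*(-10)*(7 - 10) - 26)**2 = (2*(-10)*(-3) - 26)**2 = (60 - 26)**2 = 34**2 = 1156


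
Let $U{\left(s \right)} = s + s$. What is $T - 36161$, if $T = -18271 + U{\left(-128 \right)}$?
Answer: $-54688$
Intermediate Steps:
$U{\left(s \right)} = 2 s$
$T = -18527$ ($T = -18271 + 2 \left(-128\right) = -18271 - 256 = -18527$)
$T - 36161 = -18527 - 36161 = -54688$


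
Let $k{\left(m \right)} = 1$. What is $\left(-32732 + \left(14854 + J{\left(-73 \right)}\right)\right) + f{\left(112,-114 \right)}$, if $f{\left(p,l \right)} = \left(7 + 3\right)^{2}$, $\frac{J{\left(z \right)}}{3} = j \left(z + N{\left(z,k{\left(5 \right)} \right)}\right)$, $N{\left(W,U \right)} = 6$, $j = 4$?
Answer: $-18582$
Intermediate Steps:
$J{\left(z \right)} = 72 + 12 z$ ($J{\left(z \right)} = 3 \cdot 4 \left(z + 6\right) = 3 \cdot 4 \left(6 + z\right) = 3 \left(24 + 4 z\right) = 72 + 12 z$)
$f{\left(p,l \right)} = 100$ ($f{\left(p,l \right)} = 10^{2} = 100$)
$\left(-32732 + \left(14854 + J{\left(-73 \right)}\right)\right) + f{\left(112,-114 \right)} = \left(-32732 + \left(14854 + \left(72 + 12 \left(-73\right)\right)\right)\right) + 100 = \left(-32732 + \left(14854 + \left(72 - 876\right)\right)\right) + 100 = \left(-32732 + \left(14854 - 804\right)\right) + 100 = \left(-32732 + 14050\right) + 100 = -18682 + 100 = -18582$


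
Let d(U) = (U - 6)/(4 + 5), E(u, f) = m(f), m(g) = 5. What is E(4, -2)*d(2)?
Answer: -20/9 ≈ -2.2222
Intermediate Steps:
E(u, f) = 5
d(U) = -⅔ + U/9 (d(U) = (-6 + U)/9 = (-6 + U)*(⅑) = -⅔ + U/9)
E(4, -2)*d(2) = 5*(-⅔ + (⅑)*2) = 5*(-⅔ + 2/9) = 5*(-4/9) = -20/9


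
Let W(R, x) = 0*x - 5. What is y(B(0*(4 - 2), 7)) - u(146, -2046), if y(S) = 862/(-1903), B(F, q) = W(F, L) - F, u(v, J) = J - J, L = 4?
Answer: -862/1903 ≈ -0.45297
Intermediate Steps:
W(R, x) = -5 (W(R, x) = 0 - 5 = -5)
u(v, J) = 0
B(F, q) = -5 - F
y(S) = -862/1903 (y(S) = 862*(-1/1903) = -862/1903)
y(B(0*(4 - 2), 7)) - u(146, -2046) = -862/1903 - 1*0 = -862/1903 + 0 = -862/1903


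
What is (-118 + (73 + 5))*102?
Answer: -4080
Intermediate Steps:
(-118 + (73 + 5))*102 = (-118 + 78)*102 = -40*102 = -4080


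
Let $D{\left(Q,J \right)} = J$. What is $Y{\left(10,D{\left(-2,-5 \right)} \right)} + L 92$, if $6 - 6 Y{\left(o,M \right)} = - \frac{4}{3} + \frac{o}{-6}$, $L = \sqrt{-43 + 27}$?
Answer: $\frac{3}{2} + 368 i \approx 1.5 + 368.0 i$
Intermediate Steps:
$L = 4 i$ ($L = \sqrt{-16} = 4 i \approx 4.0 i$)
$Y{\left(o,M \right)} = \frac{11}{9} + \frac{o}{36}$ ($Y{\left(o,M \right)} = 1 - \frac{- \frac{4}{3} + \frac{o}{-6}}{6} = 1 - \frac{\left(-4\right) \frac{1}{3} + o \left(- \frac{1}{6}\right)}{6} = 1 - \frac{- \frac{4}{3} - \frac{o}{6}}{6} = 1 + \left(\frac{2}{9} + \frac{o}{36}\right) = \frac{11}{9} + \frac{o}{36}$)
$Y{\left(10,D{\left(-2,-5 \right)} \right)} + L 92 = \left(\frac{11}{9} + \frac{1}{36} \cdot 10\right) + 4 i 92 = \left(\frac{11}{9} + \frac{5}{18}\right) + 368 i = \frac{3}{2} + 368 i$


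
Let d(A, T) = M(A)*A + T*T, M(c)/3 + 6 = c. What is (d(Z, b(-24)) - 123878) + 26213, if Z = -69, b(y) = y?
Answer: -81564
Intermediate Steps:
M(c) = -18 + 3*c
d(A, T) = T**2 + A*(-18 + 3*A) (d(A, T) = (-18 + 3*A)*A + T*T = A*(-18 + 3*A) + T**2 = T**2 + A*(-18 + 3*A))
(d(Z, b(-24)) - 123878) + 26213 = (((-24)**2 + 3*(-69)*(-6 - 69)) - 123878) + 26213 = ((576 + 3*(-69)*(-75)) - 123878) + 26213 = ((576 + 15525) - 123878) + 26213 = (16101 - 123878) + 26213 = -107777 + 26213 = -81564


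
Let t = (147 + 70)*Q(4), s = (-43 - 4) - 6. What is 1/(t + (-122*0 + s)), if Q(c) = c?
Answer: 1/815 ≈ 0.0012270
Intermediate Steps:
s = -53 (s = -47 - 6 = -53)
t = 868 (t = (147 + 70)*4 = 217*4 = 868)
1/(t + (-122*0 + s)) = 1/(868 + (-122*0 - 53)) = 1/(868 + (0 - 53)) = 1/(868 - 53) = 1/815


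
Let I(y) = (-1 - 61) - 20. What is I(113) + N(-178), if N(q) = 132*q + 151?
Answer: -23427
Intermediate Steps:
I(y) = -82 (I(y) = -62 - 20 = -82)
N(q) = 151 + 132*q
I(113) + N(-178) = -82 + (151 + 132*(-178)) = -82 + (151 - 23496) = -82 - 23345 = -23427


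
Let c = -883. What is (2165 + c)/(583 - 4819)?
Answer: -641/2118 ≈ -0.30264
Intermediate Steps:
(2165 + c)/(583 - 4819) = (2165 - 883)/(583 - 4819) = 1282/(-4236) = 1282*(-1/4236) = -641/2118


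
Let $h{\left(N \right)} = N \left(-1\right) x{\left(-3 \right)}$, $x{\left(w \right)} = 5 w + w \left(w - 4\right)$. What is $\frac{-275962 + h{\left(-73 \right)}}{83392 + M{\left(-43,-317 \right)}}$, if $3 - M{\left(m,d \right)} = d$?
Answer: $- \frac{68881}{20928} \approx -3.2913$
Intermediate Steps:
$M{\left(m,d \right)} = 3 - d$
$x{\left(w \right)} = 5 w + w \left(-4 + w\right)$
$h{\left(N \right)} = - 6 N$ ($h{\left(N \right)} = N \left(-1\right) \left(- 3 \left(1 - 3\right)\right) = - N \left(\left(-3\right) \left(-2\right)\right) = - N 6 = - 6 N$)
$\frac{-275962 + h{\left(-73 \right)}}{83392 + M{\left(-43,-317 \right)}} = \frac{-275962 - -438}{83392 + \left(3 - -317\right)} = \frac{-275962 + 438}{83392 + \left(3 + 317\right)} = - \frac{275524}{83392 + 320} = - \frac{275524}{83712} = \left(-275524\right) \frac{1}{83712} = - \frac{68881}{20928}$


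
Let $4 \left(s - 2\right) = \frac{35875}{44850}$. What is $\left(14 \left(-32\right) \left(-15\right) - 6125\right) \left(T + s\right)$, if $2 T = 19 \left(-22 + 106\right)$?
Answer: $\frac{3416629825}{7176} \approx 4.7612 \cdot 10^{5}$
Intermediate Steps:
$s = \frac{15787}{7176}$ ($s = 2 + \frac{35875 \cdot \frac{1}{44850}}{4} = 2 + \frac{1}{4} \cdot \frac{1435}{1794} = 2 + \frac{1435}{7176} = \frac{15787}{7176} \approx 2.2$)
$T = 798$ ($T = \frac{19 \left(-22 + 106\right)}{2} = \frac{19 \cdot 84}{2} = \frac{1}{2} \cdot 1596 = 798$)
$\left(14 \left(-32\right) \left(-15\right) - 6125\right) \left(T + s\right) = \left(14 \left(-32\right) \left(-15\right) - 6125\right) \left(798 + \frac{15787}{7176}\right) = \left(\left(-448\right) \left(-15\right) - 6125\right) \frac{5742235}{7176} = \left(6720 - 6125\right) \frac{5742235}{7176} = 595 \cdot \frac{5742235}{7176} = \frac{3416629825}{7176}$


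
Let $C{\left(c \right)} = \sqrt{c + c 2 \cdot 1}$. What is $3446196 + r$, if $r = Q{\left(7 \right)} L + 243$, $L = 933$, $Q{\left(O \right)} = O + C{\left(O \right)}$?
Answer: $3452970 + 933 \sqrt{21} \approx 3.4572 \cdot 10^{6}$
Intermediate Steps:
$C{\left(c \right)} = \sqrt{3} \sqrt{c}$ ($C{\left(c \right)} = \sqrt{c + 2 c 1} = \sqrt{c + 2 c} = \sqrt{3 c} = \sqrt{3} \sqrt{c}$)
$Q{\left(O \right)} = O + \sqrt{3} \sqrt{O}$
$r = 6774 + 933 \sqrt{21}$ ($r = \left(7 + \sqrt{3} \sqrt{7}\right) 933 + 243 = \left(7 + \sqrt{21}\right) 933 + 243 = \left(6531 + 933 \sqrt{21}\right) + 243 = 6774 + 933 \sqrt{21} \approx 11050.0$)
$3446196 + r = 3446196 + \left(6774 + 933 \sqrt{21}\right) = 3452970 + 933 \sqrt{21}$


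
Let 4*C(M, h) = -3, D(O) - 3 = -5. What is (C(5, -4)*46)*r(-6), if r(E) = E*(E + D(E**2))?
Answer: -1656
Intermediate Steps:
D(O) = -2 (D(O) = 3 - 5 = -2)
C(M, h) = -3/4 (C(M, h) = (1/4)*(-3) = -3/4)
r(E) = E*(-2 + E) (r(E) = E*(E - 2) = E*(-2 + E))
(C(5, -4)*46)*r(-6) = (-3/4*46)*(-6*(-2 - 6)) = -(-207)*(-8) = -69/2*48 = -1656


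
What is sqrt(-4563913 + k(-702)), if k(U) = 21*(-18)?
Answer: I*sqrt(4564291) ≈ 2136.4*I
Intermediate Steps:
k(U) = -378
sqrt(-4563913 + k(-702)) = sqrt(-4563913 - 378) = sqrt(-4564291) = I*sqrt(4564291)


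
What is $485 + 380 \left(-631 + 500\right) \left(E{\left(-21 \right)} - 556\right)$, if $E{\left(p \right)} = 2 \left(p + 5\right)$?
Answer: $29271125$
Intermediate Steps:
$E{\left(p \right)} = 10 + 2 p$ ($E{\left(p \right)} = 2 \left(5 + p\right) = 10 + 2 p$)
$485 + 380 \left(-631 + 500\right) \left(E{\left(-21 \right)} - 556\right) = 485 + 380 \left(-631 + 500\right) \left(\left(10 + 2 \left(-21\right)\right) - 556\right) = 485 + 380 \left(- 131 \left(\left(10 - 42\right) - 556\right)\right) = 485 + 380 \left(- 131 \left(-32 - 556\right)\right) = 485 + 380 \left(\left(-131\right) \left(-588\right)\right) = 485 + 380 \cdot 77028 = 485 + 29270640 = 29271125$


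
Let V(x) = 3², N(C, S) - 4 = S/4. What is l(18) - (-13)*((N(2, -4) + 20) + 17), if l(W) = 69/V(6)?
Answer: 1583/3 ≈ 527.67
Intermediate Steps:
N(C, S) = 4 + S/4
V(x) = 9
l(W) = 23/3 (l(W) = 69/9 = 69*(⅑) = 23/3)
l(18) - (-13)*((N(2, -4) + 20) + 17) = 23/3 - (-13)*(((4 + (¼)*(-4)) + 20) + 17) = 23/3 - (-13)*(((4 - 1) + 20) + 17) = 23/3 - (-13)*((3 + 20) + 17) = 23/3 - (-13)*(23 + 17) = 23/3 - (-13)*40 = 23/3 - 1*(-520) = 23/3 + 520 = 1583/3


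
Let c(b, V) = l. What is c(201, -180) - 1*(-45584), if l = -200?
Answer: 45384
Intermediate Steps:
c(b, V) = -200
c(201, -180) - 1*(-45584) = -200 - 1*(-45584) = -200 + 45584 = 45384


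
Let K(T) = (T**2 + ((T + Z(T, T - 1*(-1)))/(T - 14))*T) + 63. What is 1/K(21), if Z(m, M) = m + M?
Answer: 1/696 ≈ 0.0014368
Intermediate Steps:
Z(m, M) = M + m
K(T) = 63 + T**2 + T*(1 + 3*T)/(-14 + T) (K(T) = (T**2 + ((T + ((T - 1*(-1)) + T))/(T - 14))*T) + 63 = (T**2 + ((T + ((T + 1) + T))/(-14 + T))*T) + 63 = (T**2 + ((T + ((1 + T) + T))/(-14 + T))*T) + 63 = (T**2 + ((T + (1 + 2*T))/(-14 + T))*T) + 63 = (T**2 + ((1 + 3*T)/(-14 + T))*T) + 63 = (T**2 + T*(1 + 3*T)/(-14 + T)) + 63 = 63 + T**2 + T*(1 + 3*T)/(-14 + T))
1/K(21) = 1/((-882 + 21**3 - 11*21**2 + 64*21)/(-14 + 21)) = 1/((-882 + 9261 - 11*441 + 1344)/7) = 1/((-882 + 9261 - 4851 + 1344)/7) = 1/((1/7)*4872) = 1/696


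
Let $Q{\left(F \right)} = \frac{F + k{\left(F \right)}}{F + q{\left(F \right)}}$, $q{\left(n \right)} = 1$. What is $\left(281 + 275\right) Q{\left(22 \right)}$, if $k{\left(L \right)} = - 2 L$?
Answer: $- \frac{12232}{23} \approx -531.83$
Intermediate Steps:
$Q{\left(F \right)} = - \frac{F}{1 + F}$ ($Q{\left(F \right)} = \frac{F - 2 F}{F + 1} = \frac{\left(-1\right) F}{1 + F} = - \frac{F}{1 + F}$)
$\left(281 + 275\right) Q{\left(22 \right)} = \left(281 + 275\right) \left(\left(-1\right) 22 \frac{1}{1 + 22}\right) = 556 \left(\left(-1\right) 22 \cdot \frac{1}{23}\right) = 556 \left(- \frac{22}{23}\right) = - \frac{12232}{23}$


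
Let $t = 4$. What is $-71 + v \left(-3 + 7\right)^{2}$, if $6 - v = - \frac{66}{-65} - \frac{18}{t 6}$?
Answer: $\frac{1349}{65} \approx 20.754$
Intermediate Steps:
$v = \frac{1491}{260}$ ($v = 6 - \left(- \frac{66}{-65} - \frac{18}{4 \cdot 6}\right) = 6 - \left(\left(-66\right) \left(- \frac{1}{65}\right) - \frac{18}{24}\right) = 6 - \left(\frac{66}{65} - \frac{3}{4}\right) = 6 - \frac{69}{260} = \frac{1491}{260} \approx 5.7346$)
$-71 + v \left(-3 + 7\right)^{2} = -71 + \frac{1491 \left(-3 + 7\right)^{2}}{260} = -71 + \frac{1491 \cdot 4^{2}}{260} = -71 + \frac{1491}{260} \cdot 16 = -71 + \frac{5964}{65} = \frac{1349}{65}$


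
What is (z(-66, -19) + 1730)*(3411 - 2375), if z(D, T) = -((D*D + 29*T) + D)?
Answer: -2081324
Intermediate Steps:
z(D, T) = -D - D² - 29*T (z(D, T) = -((D² + 29*T) + D) = -(D + D² + 29*T) = -D - D² - 29*T)
(z(-66, -19) + 1730)*(3411 - 2375) = ((-1*(-66) - 1*(-66)² - 29*(-19)) + 1730)*(3411 - 2375) = ((66 - 1*4356 + 551) + 1730)*1036 = ((66 - 4356 + 551) + 1730)*1036 = (-3739 + 1730)*1036 = -2009*1036 = -2081324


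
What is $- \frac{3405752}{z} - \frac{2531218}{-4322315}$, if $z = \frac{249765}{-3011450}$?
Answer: $\frac{8866150378438897954}{215912601195} \approx 4.1064 \cdot 10^{7}$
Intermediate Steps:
$z = - \frac{49953}{602290}$ ($z = 249765 \left(- \frac{1}{3011450}\right) = - \frac{49953}{602290} \approx -0.082938$)
$- \frac{3405752}{z} - \frac{2531218}{-4322315} = - \frac{3405752}{- \frac{49953}{602290}} - \frac{2531218}{-4322315} = \left(-3405752\right) \left(- \frac{602290}{49953}\right) - - \frac{2531218}{4322315} = \frac{2051250372080}{49953} + \frac{2531218}{4322315} = \frac{8866150378438897954}{215912601195}$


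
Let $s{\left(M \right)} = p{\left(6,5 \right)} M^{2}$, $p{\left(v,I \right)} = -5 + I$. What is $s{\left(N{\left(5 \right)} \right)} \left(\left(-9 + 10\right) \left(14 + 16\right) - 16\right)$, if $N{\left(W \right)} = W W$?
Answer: $0$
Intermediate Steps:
$N{\left(W \right)} = W^{2}$
$s{\left(M \right)} = 0$ ($s{\left(M \right)} = \left(-5 + 5\right) M^{2} = 0 M^{2} = 0$)
$s{\left(N{\left(5 \right)} \right)} \left(\left(-9 + 10\right) \left(14 + 16\right) - 16\right) = 0 \left(\left(-9 + 10\right) \left(14 + 16\right) - 16\right) = 0 \left(1 \cdot 30 - 16\right) = 0 \left(30 - 16\right) = 0 \cdot 14 = 0$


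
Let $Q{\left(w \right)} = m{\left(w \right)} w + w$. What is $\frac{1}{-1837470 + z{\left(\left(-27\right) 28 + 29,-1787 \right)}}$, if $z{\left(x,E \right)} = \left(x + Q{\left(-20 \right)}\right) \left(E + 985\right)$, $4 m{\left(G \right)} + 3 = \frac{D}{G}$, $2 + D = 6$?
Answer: $- \frac{1}{1251208} \approx -7.9923 \cdot 10^{-7}$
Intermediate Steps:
$D = 4$ ($D = -2 + 6 = 4$)
$m{\left(G \right)} = - \frac{3}{4} + \frac{1}{G}$ ($m{\left(G \right)} = - \frac{3}{4} + \frac{4 \frac{1}{G}}{4} = - \frac{3}{4} + \frac{1}{G}$)
$Q{\left(w \right)} = w + w \left(- \frac{3}{4} + \frac{1}{w}\right)$ ($Q{\left(w \right)} = \left(- \frac{3}{4} + \frac{1}{w}\right) w + w = w \left(- \frac{3}{4} + \frac{1}{w}\right) + w = w + w \left(- \frac{3}{4} + \frac{1}{w}\right)$)
$z{\left(x,E \right)} = \left(-4 + x\right) \left(985 + E\right)$ ($z{\left(x,E \right)} = \left(x + \left(1 + \frac{1}{4} \left(-20\right)\right)\right) \left(E + 985\right) = \left(x + \left(1 - 5\right)\right) \left(985 + E\right) = \left(x - 4\right) \left(985 + E\right) = \left(-4 + x\right) \left(985 + E\right)$)
$\frac{1}{-1837470 + z{\left(\left(-27\right) 28 + 29,-1787 \right)}} = \frac{1}{-1837470 - \left(-3208 + 802 \left(\left(-27\right) 28 + 29\right)\right)} = \frac{1}{-1837470 + \left(-3940 + 7148 + 985 \left(-756 + 29\right) - 1787 \left(-756 + 29\right)\right)} = \frac{1}{-1837470 + \left(-3940 + 7148 + 985 \left(-727\right) - -1299149\right)} = \frac{1}{-1837470 + \left(-3940 + 7148 - 716095 + 1299149\right)} = \frac{1}{-1837470 + 586262} = \frac{1}{-1251208} = - \frac{1}{1251208}$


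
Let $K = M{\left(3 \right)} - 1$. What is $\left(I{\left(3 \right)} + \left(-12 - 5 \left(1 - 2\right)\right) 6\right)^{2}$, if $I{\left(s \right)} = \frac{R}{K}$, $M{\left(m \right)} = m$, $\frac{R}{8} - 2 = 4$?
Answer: $324$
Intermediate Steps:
$R = 48$ ($R = 16 + 8 \cdot 4 = 16 + 32 = 48$)
$K = 2$ ($K = 3 - 1 = 2$)
$I{\left(s \right)} = 24$ ($I{\left(s \right)} = \frac{48}{2} = 48 \cdot \frac{1}{2} = 24$)
$\left(I{\left(3 \right)} + \left(-12 - 5 \left(1 - 2\right)\right) 6\right)^{2} = \left(24 + \left(-12 - 5 \left(1 - 2\right)\right) 6\right)^{2} = \left(24 + \left(-12 - -5\right) 6\right)^{2} = \left(24 + \left(-12 + 5\right) 6\right)^{2} = \left(24 - 42\right)^{2} = \left(-18\right)^{2} = 324$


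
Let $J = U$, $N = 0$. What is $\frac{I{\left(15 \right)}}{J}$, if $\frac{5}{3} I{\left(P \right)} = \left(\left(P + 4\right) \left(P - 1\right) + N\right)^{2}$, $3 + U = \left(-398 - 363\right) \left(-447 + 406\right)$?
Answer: $\frac{5586}{4105} \approx 1.3608$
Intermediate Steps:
$U = 31198$ ($U = -3 + \left(-398 - 363\right) \left(-447 + 406\right) = -3 - -31201 = -3 + 31201 = 31198$)
$J = 31198$
$I{\left(P \right)} = \frac{3 \left(-1 + P\right)^{2} \left(4 + P\right)^{2}}{5}$ ($I{\left(P \right)} = \frac{3 \left(\left(P + 4\right) \left(P - 1\right) + 0\right)^{2}}{5} = \frac{3 \left(\left(4 + P\right) \left(-1 + P\right) + 0\right)^{2}}{5} = \frac{3 \left(\left(-1 + P\right) \left(4 + P\right) + 0\right)^{2}}{5} = \frac{3 \left(\left(-1 + P\right) \left(4 + P\right)\right)^{2}}{5} = \frac{3 \left(-1 + P\right)^{2} \left(4 + P\right)^{2}}{5}$)
$\frac{I{\left(15 \right)}}{J} = \frac{\frac{3}{5} \left(-4 + 15^{2} + 3 \cdot 15\right)^{2}}{31198} = \frac{3 \left(-4 + 225 + 45\right)^{2}}{5} \cdot \frac{1}{31198} = \frac{3 \cdot 266^{2}}{5} \cdot \frac{1}{31198} = \frac{3}{5} \cdot 70756 \cdot \frac{1}{31198} = \frac{212268}{5} \cdot \frac{1}{31198} = \frac{5586}{4105}$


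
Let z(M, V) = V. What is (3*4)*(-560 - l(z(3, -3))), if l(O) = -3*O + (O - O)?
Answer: -6828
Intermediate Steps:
l(O) = -3*O (l(O) = -3*O + 0 = -3*O)
(3*4)*(-560 - l(z(3, -3))) = (3*4)*(-560 - (-3)*(-3)) = 12*(-560 - 1*9) = 12*(-560 - 9) = 12*(-569) = -6828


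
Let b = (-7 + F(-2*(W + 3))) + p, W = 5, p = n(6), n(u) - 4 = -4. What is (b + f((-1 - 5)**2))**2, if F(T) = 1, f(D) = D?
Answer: 900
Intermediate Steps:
n(u) = 0 (n(u) = 4 - 4 = 0)
p = 0
b = -6 (b = (-7 + 1) + 0 = -6 + 0 = -6)
(b + f((-1 - 5)**2))**2 = (-6 + (-1 - 5)**2)**2 = (-6 + (-6)**2)**2 = (-6 + 36)**2 = 30**2 = 900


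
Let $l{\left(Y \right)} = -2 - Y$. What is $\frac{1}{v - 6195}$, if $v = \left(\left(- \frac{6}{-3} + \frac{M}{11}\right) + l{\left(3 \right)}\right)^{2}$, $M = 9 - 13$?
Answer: $- \frac{121}{748226} \approx -0.00016172$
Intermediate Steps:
$M = -4$ ($M = 9 - 13 = -4$)
$v = \frac{1369}{121}$ ($v = \left(\left(- \frac{6}{-3} - \frac{4}{11}\right) - 5\right)^{2} = \left(\left(\left(-6\right) \left(- \frac{1}{3}\right) - \frac{4}{11}\right) - 5\right)^{2} = \left(\left(2 - \frac{4}{11}\right) - 5\right)^{2} = \left(\frac{18}{11} - 5\right)^{2} = \left(- \frac{37}{11}\right)^{2} = \frac{1369}{121} \approx 11.314$)
$\frac{1}{v - 6195} = \frac{1}{\frac{1369}{121} - 6195} = \frac{1}{- \frac{748226}{121}} = - \frac{121}{748226}$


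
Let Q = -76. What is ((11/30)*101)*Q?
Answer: -42218/15 ≈ -2814.5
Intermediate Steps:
((11/30)*101)*Q = ((11/30)*101)*(-76) = (1111/30)*(-76) = -42218/15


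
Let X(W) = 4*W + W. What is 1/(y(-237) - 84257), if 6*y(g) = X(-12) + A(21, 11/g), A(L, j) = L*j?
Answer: -474/39942635 ≈ -1.1867e-5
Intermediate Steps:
X(W) = 5*W
y(g) = -10 + 77/(2*g) (y(g) = (5*(-12) + 21*(11/g))/6 = (-60 + 231/g)/6 = -10 + 77/(2*g))
1/(y(-237) - 84257) = 1/((-10 + (77/2)/(-237)) - 84257) = 1/((-10 + (77/2)*(-1/237)) - 84257) = 1/((-10 - 77/474) - 84257) = 1/(-4817/474 - 84257) = 1/(-39942635/474) = -474/39942635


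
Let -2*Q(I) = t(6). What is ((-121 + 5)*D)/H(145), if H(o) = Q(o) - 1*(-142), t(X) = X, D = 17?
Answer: -1972/139 ≈ -14.187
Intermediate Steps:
Q(I) = -3 (Q(I) = -½*6 = -3)
H(o) = 139 (H(o) = -3 - 1*(-142) = -3 + 142 = 139)
((-121 + 5)*D)/H(145) = ((-121 + 5)*17)/139 = -116*17*(1/139) = -1972*1/139 = -1972/139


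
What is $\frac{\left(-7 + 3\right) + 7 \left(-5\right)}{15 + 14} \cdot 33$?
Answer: $- \frac{1287}{29} \approx -44.379$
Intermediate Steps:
$\frac{\left(-7 + 3\right) + 7 \left(-5\right)}{15 + 14} \cdot 33 = \frac{-4 - 35}{29} \cdot 33 = \left(-39\right) \frac{1}{29} \cdot 33 = \left(- \frac{39}{29}\right) 33 = - \frac{1287}{29}$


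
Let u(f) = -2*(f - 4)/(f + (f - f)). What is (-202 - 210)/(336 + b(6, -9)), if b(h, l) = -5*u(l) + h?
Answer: -927/802 ≈ -1.1559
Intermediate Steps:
u(f) = -2*(-4 + f)/f (u(f) = -2*(-4 + f)/(f + 0) = -2*(-4 + f)/f)
b(h, l) = 10 + h - 40/l (b(h, l) = -5*(-2 + 8/l) + h = (10 - 40/l) + h = 10 + h - 40/l)
(-202 - 210)/(336 + b(6, -9)) = (-202 - 210)/(336 + (10 + 6 - 40/(-9))) = -412/(336 + (10 + 6 - 40*(-1/9))) = -412/(336 + (10 + 6 + 40/9)) = -412/(336 + 184/9) = -412/3208/9 = -412*9/3208 = -927/802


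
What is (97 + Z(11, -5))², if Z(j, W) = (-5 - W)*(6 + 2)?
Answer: 9409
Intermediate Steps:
Z(j, W) = -40 - 8*W (Z(j, W) = (-5 - W)*8 = -40 - 8*W)
(97 + Z(11, -5))² = (97 + (-40 - 8*(-5)))² = (97 + (-40 + 40))² = (97 + 0)² = 97² = 9409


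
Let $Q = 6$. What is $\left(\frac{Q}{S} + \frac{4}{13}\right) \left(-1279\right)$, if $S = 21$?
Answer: $- \frac{69066}{91} \approx -758.97$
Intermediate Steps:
$\left(\frac{Q}{S} + \frac{4}{13}\right) \left(-1279\right) = \left(\frac{6}{21} + \frac{4}{13}\right) \left(-1279\right) = \left(6 \cdot \frac{1}{21} + 4 \cdot \frac{1}{13}\right) \left(-1279\right) = \left(\frac{2}{7} + \frac{4}{13}\right) \left(-1279\right) = \frac{54}{91} \left(-1279\right) = - \frac{69066}{91}$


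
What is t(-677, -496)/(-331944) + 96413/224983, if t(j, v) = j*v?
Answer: -5442971833/9335219619 ≈ -0.58306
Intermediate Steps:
t(-677, -496)/(-331944) + 96413/224983 = -677*(-496)/(-331944) + 96413/224983 = 335792*(-1/331944) + 96413*(1/224983) = -41974/41493 + 96413/224983 = -5442971833/9335219619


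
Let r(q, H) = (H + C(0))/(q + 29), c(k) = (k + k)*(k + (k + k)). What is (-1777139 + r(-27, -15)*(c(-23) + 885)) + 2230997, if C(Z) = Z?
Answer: 846831/2 ≈ 4.2342e+5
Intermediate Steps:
c(k) = 6*k² (c(k) = (2*k)*(k + 2*k) = (2*k)*(3*k) = 6*k²)
r(q, H) = H/(29 + q) (r(q, H) = (H + 0)/(q + 29) = H/(29 + q))
(-1777139 + r(-27, -15)*(c(-23) + 885)) + 2230997 = (-1777139 + (-15/(29 - 27))*(6*(-23)² + 885)) + 2230997 = (-1777139 + (-15/2)*(6*529 + 885)) + 2230997 = (-1777139 + (-15*½)*(3174 + 885)) + 2230997 = (-1777139 - 15/2*4059) + 2230997 = (-1777139 - 60885/2) + 2230997 = -3615163/2 + 2230997 = 846831/2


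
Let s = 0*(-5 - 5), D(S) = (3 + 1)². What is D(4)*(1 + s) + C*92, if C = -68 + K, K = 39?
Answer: -2652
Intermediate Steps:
D(S) = 16 (D(S) = 4² = 16)
C = -29 (C = -68 + 39 = -29)
s = 0 (s = 0*(-10) = 0)
D(4)*(1 + s) + C*92 = 16*(1 + 0) - 29*92 = 16*1 - 2668 = 16 - 2668 = -2652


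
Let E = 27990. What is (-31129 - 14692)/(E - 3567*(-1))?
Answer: -45821/31557 ≈ -1.4520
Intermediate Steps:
(-31129 - 14692)/(E - 3567*(-1)) = (-31129 - 14692)/(27990 - 3567*(-1)) = -45821/(27990 + 3567) = -45821/31557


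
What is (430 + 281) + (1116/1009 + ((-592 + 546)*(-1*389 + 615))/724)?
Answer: 127428824/182629 ≈ 697.75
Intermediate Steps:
(430 + 281) + (1116/1009 + ((-592 + 546)*(-1*389 + 615))/724) = 711 + (1116*(1/1009) - 46*(-389 + 615)*(1/724)) = 711 + (1116/1009 - 46*226*(1/724)) = 711 + (1116/1009 - 10396*1/724) = 711 + (1116/1009 - 2599/181) = 711 - 2420395/182629 = 127428824/182629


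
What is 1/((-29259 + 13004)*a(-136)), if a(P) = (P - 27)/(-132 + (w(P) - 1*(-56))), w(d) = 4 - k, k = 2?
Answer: -74/2649565 ≈ -2.7929e-5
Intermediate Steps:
w(d) = 2 (w(d) = 4 - 1*2 = 4 - 2 = 2)
a(P) = 27/74 - P/74 (a(P) = (P - 27)/(-132 + (2 - 1*(-56))) = (-27 + P)/(-132 + (2 + 56)) = (-27 + P)/(-132 + 58) = (-27 + P)/(-74) = (-27 + P)*(-1/74) = 27/74 - P/74)
1/((-29259 + 13004)*a(-136)) = 1/((-29259 + 13004)*(27/74 - 1/74*(-136))) = 1/((-16255)*(27/74 + 68/37)) = -1/(16255*163/74) = -1/16255*74/163 = -74/2649565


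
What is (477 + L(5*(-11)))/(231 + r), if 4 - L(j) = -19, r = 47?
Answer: 250/139 ≈ 1.7986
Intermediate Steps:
L(j) = 23 (L(j) = 4 - 1*(-19) = 4 + 19 = 23)
(477 + L(5*(-11)))/(231 + r) = (477 + 23)/(231 + 47) = 500/278 = 500*(1/278) = 250/139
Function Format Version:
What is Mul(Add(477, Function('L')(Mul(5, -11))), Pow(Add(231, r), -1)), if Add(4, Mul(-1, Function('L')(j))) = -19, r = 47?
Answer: Rational(250, 139) ≈ 1.7986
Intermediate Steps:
Function('L')(j) = 23 (Function('L')(j) = Add(4, Mul(-1, -19)) = Add(4, 19) = 23)
Mul(Add(477, Function('L')(Mul(5, -11))), Pow(Add(231, r), -1)) = Mul(Add(477, 23), Pow(Add(231, 47), -1)) = Mul(500, Pow(278, -1)) = Mul(500, Rational(1, 278)) = Rational(250, 139)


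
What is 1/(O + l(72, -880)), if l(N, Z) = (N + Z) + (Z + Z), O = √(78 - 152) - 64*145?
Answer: -5924/70187589 - I*√74/140375178 ≈ -8.4402e-5 - 6.1281e-8*I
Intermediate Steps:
O = -9280 + I*√74 (O = √(-74) - 9280 = I*√74 - 9280 = -9280 + I*√74 ≈ -9280.0 + 8.6023*I)
l(N, Z) = N + 3*Z (l(N, Z) = (N + Z) + 2*Z = N + 3*Z)
1/(O + l(72, -880)) = 1/((-9280 + I*√74) + (72 + 3*(-880))) = 1/((-9280 + I*√74) + (72 - 2640)) = 1/((-9280 + I*√74) - 2568) = 1/(-11848 + I*√74)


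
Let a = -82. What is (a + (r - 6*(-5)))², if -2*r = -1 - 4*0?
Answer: 10609/4 ≈ 2652.3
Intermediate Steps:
r = ½ (r = -(-1 - 4*0)/2 = -(-1 + 0)/2 = -½*(-1) = ½ ≈ 0.50000)
(a + (r - 6*(-5)))² = (-82 + (½ - 6*(-5)))² = (-82 + (½ + 30))² = (-82 + 61/2)² = (-103/2)² = 10609/4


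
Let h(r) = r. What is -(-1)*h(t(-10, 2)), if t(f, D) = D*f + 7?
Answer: -13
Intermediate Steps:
t(f, D) = 7 + D*f
-(-1)*h(t(-10, 2)) = -(-1)*(7 + 2*(-10)) = -(-1)*(7 - 20) = -(-1)*(-13) = -1*13 = -13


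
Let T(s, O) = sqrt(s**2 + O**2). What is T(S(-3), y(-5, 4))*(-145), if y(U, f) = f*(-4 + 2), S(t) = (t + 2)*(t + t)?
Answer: -1450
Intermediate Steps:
S(t) = 2*t*(2 + t) (S(t) = (2 + t)*(2*t) = 2*t*(2 + t))
y(U, f) = -2*f (y(U, f) = f*(-2) = -2*f)
T(s, O) = sqrt(O**2 + s**2)
T(S(-3), y(-5, 4))*(-145) = sqrt((-2*4)**2 + (2*(-3)*(2 - 3))**2)*(-145) = sqrt((-8)**2 + (2*(-3)*(-1))**2)*(-145) = sqrt(64 + 6**2)*(-145) = sqrt(64 + 36)*(-145) = sqrt(100)*(-145) = 10*(-145) = -1450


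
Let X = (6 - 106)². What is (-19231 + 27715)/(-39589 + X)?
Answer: -404/1409 ≈ -0.28673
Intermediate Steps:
X = 10000 (X = (-100)² = 10000)
(-19231 + 27715)/(-39589 + X) = (-19231 + 27715)/(-39589 + 10000) = 8484/(-29589) = 8484*(-1/29589) = -404/1409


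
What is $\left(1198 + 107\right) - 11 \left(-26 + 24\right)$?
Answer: $1327$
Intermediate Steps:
$\left(1198 + 107\right) - 11 \left(-26 + 24\right) = 1305 - -22 = 1305 + 22 = 1327$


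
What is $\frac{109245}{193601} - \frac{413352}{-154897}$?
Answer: $\frac{96947083317}{29988214097} \approx 3.2328$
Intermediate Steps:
$\frac{109245}{193601} - \frac{413352}{-154897} = 109245 \cdot \frac{1}{193601} - - \frac{413352}{154897} = \frac{109245}{193601} + \frac{413352}{154897} = \frac{96947083317}{29988214097}$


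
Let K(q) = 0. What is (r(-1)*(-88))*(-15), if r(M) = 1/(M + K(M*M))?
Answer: -1320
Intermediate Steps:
r(M) = 1/M (r(M) = 1/(M + 0) = 1/M)
(r(-1)*(-88))*(-15) = (-88/(-1))*(-15) = -1*(-88)*(-15) = 88*(-15) = -1320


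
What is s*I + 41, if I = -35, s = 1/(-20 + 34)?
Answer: 77/2 ≈ 38.500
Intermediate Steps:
s = 1/14 ≈ 0.071429
s*I + 41 = (1/14)*(-35) + 41 = -5/2 + 41 = 77/2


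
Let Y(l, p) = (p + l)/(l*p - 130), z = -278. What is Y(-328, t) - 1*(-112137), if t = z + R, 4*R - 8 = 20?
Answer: 9953055247/88758 ≈ 1.1214e+5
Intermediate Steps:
R = 7 (R = 2 + (1/4)*20 = 2 + 5 = 7)
t = -271 (t = -278 + 7 = -271)
Y(l, p) = (l + p)/(-130 + l*p)
Y(-328, t) - 1*(-112137) = (-328 - 271)/(-130 - 328*(-271)) - 1*(-112137) = -599/(-130 + 88888) + 112137 = -599/88758 + 112137 = 9953055247/88758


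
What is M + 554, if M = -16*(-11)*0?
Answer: 554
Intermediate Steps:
M = 0 (M = 176*0 = 0)
M + 554 = 0 + 554 = 554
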